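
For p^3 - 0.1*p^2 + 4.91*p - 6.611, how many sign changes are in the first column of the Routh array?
Routh array:
p^3: [1, 4.91]; p^2: [-0.1, -6.611]; p^1: [-61.2]; p^0: [-6.611]
First column: [1, -0.1, -61.2, -6.611]. Sign changes = 1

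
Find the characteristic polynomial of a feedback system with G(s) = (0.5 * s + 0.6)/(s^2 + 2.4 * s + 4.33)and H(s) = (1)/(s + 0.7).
Characteristic poly = G_den * H_den + G_num * H_num = (s^3 + 3.1*s^2 + 6.01*s + 3.031) + (0.5*s + 0.6) = s^3 + 3.1*s^2 + 6.51*s + 3.631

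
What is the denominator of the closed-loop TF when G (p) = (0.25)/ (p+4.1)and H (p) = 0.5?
Characteristic poly = G_den * H_den + G_num * H_num = (p + 4.1) + (0.125) = p + 4.225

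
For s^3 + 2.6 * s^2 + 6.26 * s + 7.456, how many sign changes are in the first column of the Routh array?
Routh array:
s^3: [1, 6.26]; s^2: [2.6, 7.456]; s^1: [3.39231]; s^0: [7.456]
First column: [1, 2.6, 3.39231, 7.456]. Sign changes = 0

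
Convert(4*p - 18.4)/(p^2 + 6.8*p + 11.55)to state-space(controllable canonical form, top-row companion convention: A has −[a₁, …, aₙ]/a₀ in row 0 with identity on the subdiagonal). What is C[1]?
Reachable canonical form: C = numerator coefficients (right-aligned, zero-padded to length n).
num = 4*p - 18.4, C = [[4, -18.4]].
C[1] = -18.4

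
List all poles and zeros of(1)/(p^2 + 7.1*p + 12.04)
Set denominator = 0: p^2 + 7.1*p + 12.04 = (p + 4.3)(p + 2.8) = 0 → Poles: -2.8, -4.3
Numerator is a nonzero constant (1) → Zeros: none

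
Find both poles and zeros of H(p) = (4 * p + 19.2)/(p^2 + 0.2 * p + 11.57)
Set denominator = 0: p^2 + 0.2*p + 11.57 = 0 → Poles: -0.1 + 3.4j, -0.1 - 3.4j
Set numerator = 0: 4*p + 19.2 = 0 → Zeros: -4.8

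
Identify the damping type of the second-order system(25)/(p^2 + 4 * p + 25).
Standard form: ωn²/(p²+2ζωn·p+ωn²) gives ωn=5, ζ=0.4.
Underdamped (ζ = 0.4 < 1)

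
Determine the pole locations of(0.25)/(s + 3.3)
Set denominator = 0: s + 3.3 = 0 → Poles: -3.3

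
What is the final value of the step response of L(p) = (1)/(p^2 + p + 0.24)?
FVT: lim_{t→∞} y(t) = lim_{p→0} p*Y(p) where Y(p) = L(p)/p.
= lim_{p→0} L(p) = L(0) = num(0)/den(0) = 1/0.24 = 4.167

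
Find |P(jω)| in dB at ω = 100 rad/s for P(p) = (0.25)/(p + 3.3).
Substitute p = j*100: P(j100) = 8.24103e-05 - 0.00249728j.
|P(j100)| = sqrt(Re² + Im²) = 0.002499.
20*log₁₀(0.002499) = -52.05 dB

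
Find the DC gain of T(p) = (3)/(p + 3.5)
DC gain = T(0) = num(0)/den(0) = 3/3.5 = 0.8571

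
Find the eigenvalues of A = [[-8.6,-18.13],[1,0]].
Eigenvalues solve det(λI - A) = 0.
Characteristic polynomial: λ^2 + 8.6*λ + 18.13 = 0.
Factor: (λ + 3.7)(λ + 4.9) = 0.
Roots: -3.7, -4.9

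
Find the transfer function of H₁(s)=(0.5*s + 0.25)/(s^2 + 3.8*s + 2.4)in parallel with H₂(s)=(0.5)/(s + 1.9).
Parallel: H = H₁ + H₂ = (n₁·d₂ + n₂·d₁)/(d₁·d₂).
n₁·d₂ = 0.5*s^2 + 1.2*s + 0.475. n₂·d₁ = 0.5*s^2 + 1.9*s + 1.2. Sum = s^2 + 3.1*s + 1.675. d₁·d₂ = s^3 + 5.7*s^2 + 9.62*s + 4.56.
H(s) = (s^2 + 3.1*s + 1.675)/(s^3 + 5.7*s^2 + 9.62*s + 4.56)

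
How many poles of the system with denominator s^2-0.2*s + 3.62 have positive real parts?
Poles: 0.1 + 1.9j, 0.1 - 1.9j. RHP poles (Re>0): 2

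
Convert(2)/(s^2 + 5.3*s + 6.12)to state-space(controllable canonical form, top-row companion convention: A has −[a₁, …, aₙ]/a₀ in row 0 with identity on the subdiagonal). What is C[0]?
Reachable canonical form: C = numerator coefficients (right-aligned, zero-padded to length n).
num = 2, C = [[0, 2]].
C[0] = 0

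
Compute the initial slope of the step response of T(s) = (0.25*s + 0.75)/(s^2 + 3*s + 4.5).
IVT: y'(0⁺) = lim_{s→∞} s²·Y(s) = lim_{s→∞} s·T(s).
deg(num) = 1, deg(den) = 2, relative degree = 1, so s·T(s) → (leading num)/(leading den) = 0.25/1 = 0.25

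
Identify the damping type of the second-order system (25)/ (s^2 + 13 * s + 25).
Standard form: ωn²/(s²+2ζωn·s+ωn²) gives ωn=5, ζ=1.3.
Overdamped (ζ = 1.3 > 1)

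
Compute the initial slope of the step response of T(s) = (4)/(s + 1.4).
IVT: y'(0⁺) = lim_{s→∞} s²·Y(s) = lim_{s→∞} s·T(s).
deg(num) = 0, deg(den) = 1, relative degree = 1, so s·T(s) → (leading num)/(leading den) = 4/1 = 4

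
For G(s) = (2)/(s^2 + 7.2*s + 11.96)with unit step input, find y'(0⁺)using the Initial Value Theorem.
IVT: y'(0⁺) = lim_{s→∞} s²·Y(s) = lim_{s→∞} s·G(s).
deg(num) = 0, deg(den) = 2, relative degree = 2 ≥ 2, so s·G(s) → 0. Initial slope = 0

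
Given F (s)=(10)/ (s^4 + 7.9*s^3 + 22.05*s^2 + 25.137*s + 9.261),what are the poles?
Set denominator = 0: s^4 + 7.9*s^3 + 22.05*s^2 + 25.137*s + 9.261 = (s + 3)(s + 0.7)(s + 2.1)(s + 2.1) = 0 → Poles: -0.7, -2.1, -2.1, -3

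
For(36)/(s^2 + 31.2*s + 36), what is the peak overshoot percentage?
Standard form: ωn²/(s²+2ζωn·s+ωn²) → ωn = 6, ζ = 2.6.
ζ ≥ 1, so the response is non-oscillatory: peak overshoot = 0%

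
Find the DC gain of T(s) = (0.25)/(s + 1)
DC gain = T(0) = num(0)/den(0) = 0.25/1 = 0.25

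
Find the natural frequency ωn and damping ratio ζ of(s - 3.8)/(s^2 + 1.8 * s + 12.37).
Underdamped: complex pole -0.9 + 3.4j. ωn = |pole| = 3.517, ζ = -Re(pole)/ωn = 0.2559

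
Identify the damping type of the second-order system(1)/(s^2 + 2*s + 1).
Standard form: ωn²/(s²+2ζωn·s+ωn²) gives ωn=1, ζ=1.
Critically damped (ζ = 1)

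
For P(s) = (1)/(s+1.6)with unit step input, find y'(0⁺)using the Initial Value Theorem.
IVT: y'(0⁺) = lim_{s→∞} s²·Y(s) = lim_{s→∞} s·P(s).
deg(num) = 0, deg(den) = 1, relative degree = 1, so s·P(s) → (leading num)/(leading den) = 1/1 = 1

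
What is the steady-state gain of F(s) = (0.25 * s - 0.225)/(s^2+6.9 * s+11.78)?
DC gain = F(0) = num(0)/den(0) = -0.225/11.78 = -0.0191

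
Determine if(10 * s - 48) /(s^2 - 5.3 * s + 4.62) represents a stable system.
Denominator: s^2 - 5.3*s + 4.62 = (s - 1.1)(s - 4.2). Poles: 1.1, 4.2. All Re(p)<0: No (unstable)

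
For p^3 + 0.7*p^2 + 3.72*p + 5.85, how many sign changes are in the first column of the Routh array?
Routh array:
p^3: [1, 3.72]; p^2: [0.7, 5.85]; p^1: [-4.63714]; p^0: [5.85]
First column: [1, 0.7, -4.63714, 5.85]. Sign changes = 2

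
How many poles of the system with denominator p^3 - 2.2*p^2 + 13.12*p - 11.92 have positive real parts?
p^3 - 2.2*p^2 + 13.12*p - 11.92 = (p - 1)(p^2 - 1.2*p + 11.92). Poles: 0.6 + 3.4j, 0.6 - 3.4j, 1. RHP poles (Re>0): 3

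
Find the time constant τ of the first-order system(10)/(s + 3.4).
First-order system: τ = -1/pole. Pole = -3.4. τ = -1/(-3.4) = 0.2941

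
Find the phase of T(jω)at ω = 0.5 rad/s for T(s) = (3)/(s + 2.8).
Substitute s = j*0.5: T(j0.5) = 1.03832 - 0.185414j.
∠T(j0.5) = atan2(Im, Re) = atan2(-0.185414, 1.03832) = -10.12°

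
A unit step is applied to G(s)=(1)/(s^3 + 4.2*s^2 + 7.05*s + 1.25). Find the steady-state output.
FVT: lim_{t→∞} y(t) = lim_{s→0} s*Y(s) where Y(s) = G(s)/s.
= lim_{s→0} G(s) = G(0) = num(0)/den(0) = 1/1.25 = 0.8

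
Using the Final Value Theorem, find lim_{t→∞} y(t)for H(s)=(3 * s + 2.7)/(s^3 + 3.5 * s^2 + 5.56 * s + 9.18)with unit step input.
FVT: lim_{t→∞} y(t) = lim_{s→0} s*Y(s) where Y(s) = H(s)/s.
= lim_{s→0} H(s) = H(0) = num(0)/den(0) = 2.7/9.18 = 0.2941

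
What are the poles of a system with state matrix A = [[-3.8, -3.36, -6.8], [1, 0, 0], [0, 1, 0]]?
Eigenvalues solve det(λI - A) = 0.
Characteristic polynomial: λ^3 + 3.8*λ^2 + 3.36*λ + 6.8 = 0.
Factor: (λ + 3.4)(λ^2 + 0.4*λ + 2) = 0.
Roots: -0.2 + 1.4j, -0.2 - 1.4j, -3.4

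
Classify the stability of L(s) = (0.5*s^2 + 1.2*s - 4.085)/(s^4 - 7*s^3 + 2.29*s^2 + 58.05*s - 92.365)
Denominator: s^4 - 7*s^3 + 2.29*s^2 + 58.05*s - 92.365 = (s - 4.9)(s + 2.9)(s^2 - 5*s + 6.5). Poles: -2.9, 2.5 + 0.5j, 2.5 - 0.5j, 4.9. Unstable (3 pole(s) in RHP)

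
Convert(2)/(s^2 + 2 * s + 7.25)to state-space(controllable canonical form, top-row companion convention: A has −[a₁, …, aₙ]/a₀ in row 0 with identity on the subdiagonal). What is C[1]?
Reachable canonical form: C = numerator coefficients (right-aligned, zero-padded to length n).
num = 2, C = [[0, 2]].
C[1] = 2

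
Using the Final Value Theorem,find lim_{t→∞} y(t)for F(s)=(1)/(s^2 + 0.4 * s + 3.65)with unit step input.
FVT: lim_{t→∞} y(t) = lim_{s→0} s*Y(s) where Y(s) = F(s)/s.
= lim_{s→0} F(s) = F(0) = num(0)/den(0) = 1/3.65 = 0.274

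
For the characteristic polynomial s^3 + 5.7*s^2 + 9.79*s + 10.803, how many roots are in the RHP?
s^3 + 5.7*s^2 + 9.79*s + 10.803 = (s + 3.9)(s^2 + 1.8*s + 2.77). Poles: -0.9 + 1.4j, -0.9 - 1.4j, -3.9. RHP poles (Re>0): 0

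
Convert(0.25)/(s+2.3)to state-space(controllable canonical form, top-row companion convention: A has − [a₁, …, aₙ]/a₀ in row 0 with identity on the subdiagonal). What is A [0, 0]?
Reachable canonical form for den = s + 2.3: top row of A = -[a₁,a₂,...,aₙ]/a₀, ones on the subdiagonal, zeros elsewhere.
A = [[-2.3]].
A[0,0] = -2.3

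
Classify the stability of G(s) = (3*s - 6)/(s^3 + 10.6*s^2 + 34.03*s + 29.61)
Denominator: s^3 + 10.6*s^2 + 34.03*s + 29.61 = (s + 1.4)(s + 4.7)(s + 4.5). Poles: -1.4, -4.5, -4.7. Stable (all poles in LHP)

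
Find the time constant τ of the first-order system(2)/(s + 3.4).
First-order system: τ = -1/pole. Pole = -3.4. τ = -1/(-3.4) = 0.2941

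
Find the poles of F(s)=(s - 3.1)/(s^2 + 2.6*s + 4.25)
Set denominator = 0: s^2 + 2.6*s + 4.25 = 0 → Poles: -1.3 + 1.6j, -1.3 - 1.6j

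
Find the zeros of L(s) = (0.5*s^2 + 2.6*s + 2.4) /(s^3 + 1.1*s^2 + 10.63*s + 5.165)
Set numerator = 0: 0.5*s^2 + 2.6*s + 2.4 = 0.5*(s + 1.2)(s + 4) = 0 → Zeros: -1.2, -4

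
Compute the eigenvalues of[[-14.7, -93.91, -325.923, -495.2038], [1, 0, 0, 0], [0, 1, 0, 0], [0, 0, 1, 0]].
Eigenvalues solve det(λI - A) = 0.
Characteristic polynomial: λ^4 + 14.7*λ^3 + 93.91*λ^2 + 325.923*λ + 495.2038 = 0.
Factor: (λ + 4.6)(λ + 4.9)(λ^2 + 5.2*λ + 21.97) = 0.
Roots: -2.6 + 3.9j, -2.6 - 3.9j, -4.6, -4.9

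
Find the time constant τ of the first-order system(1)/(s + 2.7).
First-order system: τ = -1/pole. Pole = -2.7. τ = -1/(-2.7) = 0.3704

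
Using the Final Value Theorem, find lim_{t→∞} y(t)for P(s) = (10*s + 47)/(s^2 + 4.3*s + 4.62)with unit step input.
FVT: lim_{t→∞} y(t) = lim_{s→0} s*Y(s) where Y(s) = P(s)/s.
= lim_{s→0} P(s) = P(0) = num(0)/den(0) = 47/4.62 = 10.17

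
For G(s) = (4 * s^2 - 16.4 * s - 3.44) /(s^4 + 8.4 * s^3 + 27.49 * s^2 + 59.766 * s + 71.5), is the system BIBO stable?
Denominator: s^4 + 8.4*s^3 + 27.49*s^2 + 59.766*s + 71.5 = (s + 2.6)(s + 4.4)(s^2 + 1.4*s + 6.25). Poles: -0.7 + 2.4j, -0.7 - 2.4j, -2.6, -4.4. All Re(p)<0: Yes (stable)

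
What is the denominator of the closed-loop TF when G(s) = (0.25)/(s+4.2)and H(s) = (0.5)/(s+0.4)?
Characteristic poly = G_den * H_den + G_num * H_num = (s^2 + 4.6*s + 1.68) + (0.125) = s^2 + 4.6*s + 1.805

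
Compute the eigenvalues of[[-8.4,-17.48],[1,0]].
Eigenvalues solve det(λI - A) = 0.
Characteristic polynomial: λ^2 + 8.4*λ + 17.48 = 0.
Factor: (λ + 3.8)(λ + 4.6) = 0.
Roots: -3.8, -4.6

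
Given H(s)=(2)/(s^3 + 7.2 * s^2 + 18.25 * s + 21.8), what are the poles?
Set denominator = 0: s^3 + 7.2*s^2 + 18.25*s + 21.8 = (s + 4)(s^2 + 3.2*s + 5.45) = 0 → Poles: -1.6 + 1.7j, -1.6 - 1.7j, -4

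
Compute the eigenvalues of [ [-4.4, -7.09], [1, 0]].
Eigenvalues solve det(λI - A) = 0.
Characteristic polynomial: λ^2 + 4.4*λ + 7.09 = 0.
Roots: -2.2 + 1.5j, -2.2 - 1.5j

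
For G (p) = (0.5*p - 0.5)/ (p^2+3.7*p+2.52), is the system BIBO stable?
Denominator: p^2 + 3.7*p + 2.52 = (p + 0.9)(p + 2.8). Poles: -0.9, -2.8. All Re(p)<0: Yes (stable)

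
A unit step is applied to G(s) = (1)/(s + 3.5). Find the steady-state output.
FVT: lim_{t→∞} y(t) = lim_{s→0} s*Y(s) where Y(s) = G(s)/s.
= lim_{s→0} G(s) = G(0) = num(0)/den(0) = 1/3.5 = 0.2857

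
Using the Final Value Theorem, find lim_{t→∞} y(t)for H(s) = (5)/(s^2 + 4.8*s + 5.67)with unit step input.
FVT: lim_{t→∞} y(t) = lim_{s→0} s*Y(s) where Y(s) = H(s)/s.
= lim_{s→0} H(s) = H(0) = num(0)/den(0) = 5/5.67 = 0.8818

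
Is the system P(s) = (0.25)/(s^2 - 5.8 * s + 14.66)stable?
Denominator: s^2 - 5.8*s + 14.66. Poles: 2.9 + 2.5j, 2.9 - 2.5j. All Re(p)<0: No (unstable)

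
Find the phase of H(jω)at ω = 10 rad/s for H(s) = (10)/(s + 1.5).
Substitute s = j*10: H(j10) = 0.146699 - 0.977995j.
∠H(j10) = atan2(Im, Re) = atan2(-0.977995, 0.146699) = -81.47°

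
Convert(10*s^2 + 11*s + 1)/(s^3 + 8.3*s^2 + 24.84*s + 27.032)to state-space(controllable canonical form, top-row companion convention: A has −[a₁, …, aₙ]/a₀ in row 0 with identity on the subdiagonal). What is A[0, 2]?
Reachable canonical form for den = s^3 + 8.3*s^2 + 24.84*s + 27.032: top row of A = -[a₁,a₂,...,aₙ]/a₀, ones on the subdiagonal, zeros elsewhere.
A = [[-8.3, -24.84, -27.032], [1, 0, 0], [0, 1, 0]].
A[0,2] = -27.032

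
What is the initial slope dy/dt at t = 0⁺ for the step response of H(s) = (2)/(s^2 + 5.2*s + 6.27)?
IVT: y'(0⁺) = lim_{s→∞} s²·Y(s) = lim_{s→∞} s·H(s).
deg(num) = 0, deg(den) = 2, relative degree = 2 ≥ 2, so s·H(s) → 0. Initial slope = 0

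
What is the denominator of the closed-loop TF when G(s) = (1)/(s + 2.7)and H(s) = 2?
Characteristic poly = G_den * H_den + G_num * H_num = (s + 2.7) + (2) = s + 4.7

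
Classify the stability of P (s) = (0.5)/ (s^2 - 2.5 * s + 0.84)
Denominator: s^2 - 2.5*s + 0.84 = (s - 0.4)(s - 2.1). Poles: 0.4, 2.1. Unstable (2 pole(s) in RHP)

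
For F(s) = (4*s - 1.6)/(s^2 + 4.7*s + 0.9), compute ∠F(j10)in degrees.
Substitute s = j*10: F(j10) = 0.169459 - 0.323264j.
∠F(j10) = atan2(Im, Re) = atan2(-0.323264, 0.169459) = -62.34°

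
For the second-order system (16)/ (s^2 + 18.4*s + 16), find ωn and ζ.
Standard form: ωn²/(s²+2ζωn·s+ωn²).
const=16=ωn² → ωn=4, s coeff=18.4=2ζωn → ζ=2.3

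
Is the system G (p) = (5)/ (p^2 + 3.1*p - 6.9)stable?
Denominator: p^2 + 3.1*p - 6.9 = (p - 1.5)(p + 4.6). Poles: -4.6, 1.5. All Re(p)<0: No (unstable)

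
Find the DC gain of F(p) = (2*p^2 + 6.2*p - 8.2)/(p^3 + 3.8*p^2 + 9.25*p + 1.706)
DC gain = F(0) = num(0)/den(0) = -8.2/1.706 = -4.807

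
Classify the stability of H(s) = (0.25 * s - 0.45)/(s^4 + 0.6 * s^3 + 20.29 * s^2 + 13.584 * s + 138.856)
Denominator: s^4 + 0.6*s^3 + 20.29*s^2 + 13.584*s + 138.856 = (s^2 - 1.6*s + 13.6)(s^2 + 2.2*s + 10.21). Poles: -1.1 + 3j, -1.1 - 3j, 0.8 + 3.6j, 0.8 - 3.6j. Unstable (2 pole(s) in RHP)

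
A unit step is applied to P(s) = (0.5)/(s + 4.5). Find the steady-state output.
FVT: lim_{t→∞} y(t) = lim_{s→0} s*Y(s) where Y(s) = P(s)/s.
= lim_{s→0} P(s) = P(0) = num(0)/den(0) = 0.5/4.5 = 0.1111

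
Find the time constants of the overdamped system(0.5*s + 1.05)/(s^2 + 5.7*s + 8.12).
Overdamped: real poles at -2.9, -2.8. τ = -1/pole → τ₁ = 0.3448, τ₂ = 0.3571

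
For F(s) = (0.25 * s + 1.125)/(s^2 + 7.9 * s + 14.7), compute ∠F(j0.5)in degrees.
Substitute s = j*0.5: F(j0.5) = 0.0746418 - 0.0117533j.
∠F(j0.5) = atan2(Im, Re) = atan2(-0.0117533, 0.0746418) = -8.95°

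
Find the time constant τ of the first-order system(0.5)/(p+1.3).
First-order system: τ = -1/pole. Pole = -1.3. τ = -1/(-1.3) = 0.7692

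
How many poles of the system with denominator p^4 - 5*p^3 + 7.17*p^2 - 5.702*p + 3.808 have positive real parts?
p^4 - 5*p^3 + 7.17*p^2 - 5.702*p + 3.808 = (p - 1.4)(p - 3.2)(p^2 - 0.4*p + 0.85). Poles: 0.2 + 0.9j, 0.2 - 0.9j, 1.4, 3.2. RHP poles (Re>0): 4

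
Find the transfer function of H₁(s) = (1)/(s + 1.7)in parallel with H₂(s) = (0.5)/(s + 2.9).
Parallel: H = H₁ + H₂ = (n₁·d₂ + n₂·d₁)/(d₁·d₂).
n₁·d₂ = s + 2.9. n₂·d₁ = 0.5*s + 0.85. Sum = 1.5*s + 3.75. d₁·d₂ = s^2 + 4.6*s + 4.93.
H(s) = (1.5*s + 3.75)/(s^2 + 4.6*s + 4.93)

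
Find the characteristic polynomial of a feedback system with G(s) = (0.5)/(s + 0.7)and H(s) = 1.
Characteristic poly = G_den * H_den + G_num * H_num = (s + 0.7) + (0.5) = s + 1.2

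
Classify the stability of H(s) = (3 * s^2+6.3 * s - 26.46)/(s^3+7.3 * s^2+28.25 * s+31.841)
Denominator: s^3 + 7.3*s^2 + 28.25*s + 31.841 = (s + 1.7)(s^2 + 5.6*s + 18.73). Poles: -1.7, -2.8 + 3.3j, -2.8 - 3.3j. Stable (all poles in LHP)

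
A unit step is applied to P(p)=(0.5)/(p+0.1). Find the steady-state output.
FVT: lim_{t→∞} y(t) = lim_{p→0} p*Y(p) where Y(p) = P(p)/p.
= lim_{p→0} P(p) = P(0) = num(0)/den(0) = 0.5/0.1 = 5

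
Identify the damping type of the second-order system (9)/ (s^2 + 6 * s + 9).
Standard form: ωn²/(s²+2ζωn·s+ωn²) gives ωn=3, ζ=1.
Critically damped (ζ = 1)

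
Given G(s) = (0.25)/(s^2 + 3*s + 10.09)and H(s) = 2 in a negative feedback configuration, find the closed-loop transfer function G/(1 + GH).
Closed-loop T = G/(1+GH).
Numerator: G_num * H_den = 0.25.
Denominator: G_den * H_den + G_num * H_num = (s^2 + 3*s + 10.09) + (0.5) = s^2 + 3*s + 10.59.
T(s) = (0.25)/(s^2 + 3*s + 10.59)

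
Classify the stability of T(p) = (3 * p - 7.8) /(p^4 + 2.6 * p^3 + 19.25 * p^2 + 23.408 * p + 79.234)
Denominator: p^4 + 2.6*p^3 + 19.25*p^2 + 23.408*p + 79.234 = (p^2 + 1.8*p + 8.65)(p^2 + 0.8*p + 9.16). Poles: -0.4 + 3j, -0.4 - 3j, -0.9 + 2.8j, -0.9 - 2.8j. Stable (all poles in LHP)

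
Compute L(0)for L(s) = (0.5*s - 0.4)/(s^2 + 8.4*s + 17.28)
DC gain = L(0) = num(0)/den(0) = -0.4/17.28 = -0.02315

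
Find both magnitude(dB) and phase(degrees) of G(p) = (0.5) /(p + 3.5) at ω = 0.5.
Substitute p = j*0.5: G(j0.5) = 0.14 - 0.02j.
|G| = 20*log₁₀(sqrt(Re²+Im²)) = -16.99 dB.
∠G = atan2(Im, Re) = -8.13°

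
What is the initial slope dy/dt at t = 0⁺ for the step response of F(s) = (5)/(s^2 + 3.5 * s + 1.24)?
IVT: y'(0⁺) = lim_{s→∞} s²·Y(s) = lim_{s→∞} s·F(s).
deg(num) = 0, deg(den) = 2, relative degree = 2 ≥ 2, so s·F(s) → 0. Initial slope = 0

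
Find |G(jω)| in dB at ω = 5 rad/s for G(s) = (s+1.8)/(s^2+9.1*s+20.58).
Substitute s = j*5: G(j5) = 0.105056 - 0.0497659j.
|G(j5)| = sqrt(Re² + Im²) = 0.1162.
20*log₁₀(0.1162) = -18.69 dB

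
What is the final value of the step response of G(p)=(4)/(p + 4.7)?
FVT: lim_{t→∞} y(t) = lim_{p→0} p*Y(p) where Y(p) = G(p)/p.
= lim_{p→0} G(p) = G(0) = num(0)/den(0) = 4/4.7 = 0.8511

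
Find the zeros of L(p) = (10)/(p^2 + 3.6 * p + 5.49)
Numerator is a nonzero constant (10) → Zeros: none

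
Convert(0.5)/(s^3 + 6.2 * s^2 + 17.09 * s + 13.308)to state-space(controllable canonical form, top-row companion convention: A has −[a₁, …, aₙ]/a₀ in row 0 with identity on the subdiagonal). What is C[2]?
Reachable canonical form: C = numerator coefficients (right-aligned, zero-padded to length n).
num = 0.5, C = [[0, 0, 0.5]].
C[2] = 0.5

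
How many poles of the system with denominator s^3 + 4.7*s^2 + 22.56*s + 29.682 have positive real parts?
s^3 + 4.7*s^2 + 22.56*s + 29.682 = (s + 1.7)(s^2 + 3*s + 17.46). Poles: -1.5 + 3.9j, -1.5 - 3.9j, -1.7. RHP poles (Re>0): 0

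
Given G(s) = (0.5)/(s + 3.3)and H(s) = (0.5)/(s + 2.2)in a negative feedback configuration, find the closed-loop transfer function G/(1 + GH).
Closed-loop T = G/(1+GH).
Numerator: G_num * H_den = 0.5*s + 1.1.
Denominator: G_den * H_den + G_num * H_num = (s^2 + 5.5*s + 7.26) + (0.25) = s^2 + 5.5*s + 7.51.
T(s) = (0.5*s + 1.1)/(s^2 + 5.5*s + 7.51)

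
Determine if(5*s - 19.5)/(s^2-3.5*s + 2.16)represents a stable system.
Denominator: s^2 - 3.5*s + 2.16 = (s - 0.8)(s - 2.7). Poles: 0.8, 2.7. All Re(p)<0: No (unstable)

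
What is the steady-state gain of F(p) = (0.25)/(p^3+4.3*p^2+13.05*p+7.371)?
DC gain = F(0) = num(0)/den(0) = 0.25/7.371 = 0.03392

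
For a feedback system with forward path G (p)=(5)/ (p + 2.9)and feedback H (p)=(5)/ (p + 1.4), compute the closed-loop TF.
Closed-loop T = G/(1+GH).
Numerator: G_num * H_den = 5*p + 7.
Denominator: G_den * H_den + G_num * H_num = (p^2 + 4.3*p + 4.06) + (25) = p^2 + 4.3*p + 29.06.
T(p) = (5*p + 7)/(p^2 + 4.3*p + 29.06)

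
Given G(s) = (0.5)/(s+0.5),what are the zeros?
Numerator is a nonzero constant (0.5) → Zeros: none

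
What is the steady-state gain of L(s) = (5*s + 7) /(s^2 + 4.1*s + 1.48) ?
DC gain = L(0) = num(0)/den(0) = 7/1.48 = 4.73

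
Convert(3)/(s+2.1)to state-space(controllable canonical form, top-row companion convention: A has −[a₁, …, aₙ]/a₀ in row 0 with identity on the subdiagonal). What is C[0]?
Reachable canonical form: C = numerator coefficients (right-aligned, zero-padded to length n).
num = 3, C = [[3]].
C[0] = 3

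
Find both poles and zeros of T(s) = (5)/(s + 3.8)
Set denominator = 0: s + 3.8 = 0 → Poles: -3.8
Numerator is a nonzero constant (5) → Zeros: none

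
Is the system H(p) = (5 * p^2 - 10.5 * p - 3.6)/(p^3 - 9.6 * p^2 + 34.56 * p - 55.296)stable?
Denominator: p^3 - 9.6*p^2 + 34.56*p - 55.296 = (p - 4.8)(p^2 - 4.8*p + 11.52). Poles: 2.4 + 2.4j, 2.4 - 2.4j, 4.8. All Re(p)<0: No (unstable)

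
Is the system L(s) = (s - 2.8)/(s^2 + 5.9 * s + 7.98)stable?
Denominator: s^2 + 5.9*s + 7.98 = (s + 2.1)(s + 3.8). Poles: -2.1, -3.8. All Re(p)<0: Yes (stable)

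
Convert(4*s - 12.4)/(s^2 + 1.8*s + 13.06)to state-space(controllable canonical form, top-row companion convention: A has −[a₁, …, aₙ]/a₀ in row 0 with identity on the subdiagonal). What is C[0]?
Reachable canonical form: C = numerator coefficients (right-aligned, zero-padded to length n).
num = 4*s - 12.4, C = [[4, -12.4]].
C[0] = 4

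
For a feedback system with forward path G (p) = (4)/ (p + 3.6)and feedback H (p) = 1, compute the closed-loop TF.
Closed-loop T = G/(1+GH).
Numerator: G_num * H_den = 4.
Denominator: G_den * H_den + G_num * H_num = (p + 3.6) + (4) = p + 7.6.
T(p) = (4)/(p + 7.6)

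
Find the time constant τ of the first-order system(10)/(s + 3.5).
First-order system: τ = -1/pole. Pole = -3.5. τ = -1/(-3.5) = 0.2857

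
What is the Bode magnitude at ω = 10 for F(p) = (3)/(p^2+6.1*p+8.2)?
Substitute p = j*10: F(j10) = -0.02267 - 0.0150639j.
|F(j10)| = sqrt(Re² + Im²) = 0.02722.
20*log₁₀(0.02722) = -31.30 dB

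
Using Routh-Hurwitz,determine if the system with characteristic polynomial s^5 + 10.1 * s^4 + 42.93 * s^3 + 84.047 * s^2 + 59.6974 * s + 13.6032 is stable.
Routh array:
s^5: [1, 42.93, 59.6974]; s^4: [10.1, 84.047, 13.6032]; s^3: [34.6085, 58.3505]; s^2: [67.0182, 13.6032]; s^1: [51.3258]; s^0: [13.6032]
First column: [1, 10.1, 34.6085, 67.0182, 51.3258, 13.6032]. Sign changes = 0.
Yes, stable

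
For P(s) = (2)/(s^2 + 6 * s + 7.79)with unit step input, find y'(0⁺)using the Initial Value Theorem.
IVT: y'(0⁺) = lim_{s→∞} s²·Y(s) = lim_{s→∞} s·P(s).
deg(num) = 0, deg(den) = 2, relative degree = 2 ≥ 2, so s·P(s) → 0. Initial slope = 0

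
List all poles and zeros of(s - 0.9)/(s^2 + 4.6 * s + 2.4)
Set denominator = 0: s^2 + 4.6*s + 2.4 = (s + 0.6)(s + 4) = 0 → Poles: -0.6, -4
Set numerator = 0: s - 0.9 = 0 → Zeros: 0.9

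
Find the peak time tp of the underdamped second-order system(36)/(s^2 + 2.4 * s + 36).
Standard form: ωn²/(s²+2ζωn·s+ωn²) → ωn = 6, ζ = 0.2.
ωd = ωn·√(1-ζ²) = 6·√(1-0.2²) = 5.879.
tp = π/ωd = π/5.879 = 0.5344 s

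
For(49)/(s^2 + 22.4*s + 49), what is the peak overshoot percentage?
Standard form: ωn²/(s²+2ζωn·s+ωn²) → ωn = 7, ζ = 1.6.
ζ ≥ 1, so the response is non-oscillatory: peak overshoot = 0%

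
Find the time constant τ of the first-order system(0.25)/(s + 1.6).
First-order system: τ = -1/pole. Pole = -1.6. τ = -1/(-1.6) = 0.625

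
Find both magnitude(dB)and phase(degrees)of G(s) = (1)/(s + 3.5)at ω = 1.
Substitute s = j*1: G(j1) = 0.264151 - 0.0754717j.
|G| = 20*log₁₀(sqrt(Re²+Im²)) = -11.22 dB.
∠G = atan2(Im, Re) = -15.95°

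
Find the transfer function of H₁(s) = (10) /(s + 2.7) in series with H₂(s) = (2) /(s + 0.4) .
Series: H = H₁ · H₂ = (n₁·n₂)/(d₁·d₂).
Num: n₁·n₂ = 20. Den: d₁·d₂ = s^2 + 3.1*s + 1.08.
H(s) = (20)/(s^2 + 3.1*s + 1.08)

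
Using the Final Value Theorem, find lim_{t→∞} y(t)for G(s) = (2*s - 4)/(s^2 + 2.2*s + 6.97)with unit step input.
FVT: lim_{t→∞} y(t) = lim_{s→0} s*Y(s) where Y(s) = G(s)/s.
= lim_{s→0} G(s) = G(0) = num(0)/den(0) = -4/6.97 = -0.5739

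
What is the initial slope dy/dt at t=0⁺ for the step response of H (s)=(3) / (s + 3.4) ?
IVT: y'(0⁺) = lim_{s→∞} s²·Y(s) = lim_{s→∞} s·H(s).
deg(num) = 0, deg(den) = 1, relative degree = 1, so s·H(s) → (leading num)/(leading den) = 3/1 = 3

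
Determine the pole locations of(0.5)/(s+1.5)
Set denominator = 0: s + 1.5 = 0 → Poles: -1.5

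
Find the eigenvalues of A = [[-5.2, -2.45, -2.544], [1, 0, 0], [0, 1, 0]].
Eigenvalues solve det(λI - A) = 0.
Characteristic polynomial: λ^3 + 5.2*λ^2 + 2.45*λ + 2.544 = 0.
Factor: (λ + 4.8)(λ^2 + 0.4*λ + 0.53) = 0.
Roots: -0.2 + 0.7j, -0.2 - 0.7j, -4.8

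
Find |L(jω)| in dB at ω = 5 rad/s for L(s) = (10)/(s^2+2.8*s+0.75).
Substitute s = j*5: L(j5) = -0.309287 - 0.178557j.
|L(j5)| = sqrt(Re² + Im²) = 0.3571.
20*log₁₀(0.3571) = -8.94 dB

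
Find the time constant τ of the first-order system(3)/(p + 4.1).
First-order system: τ = -1/pole. Pole = -4.1. τ = -1/(-4.1) = 0.2439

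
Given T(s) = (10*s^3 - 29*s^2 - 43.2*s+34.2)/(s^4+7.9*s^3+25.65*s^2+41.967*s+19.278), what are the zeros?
Set numerator = 0: 10*s^3 - 29*s^2 - 43.2*s + 34.2 = 10*(s - 0.6)(s - 3.8)(s + 1.5) = 0 → Zeros: -1.5, 0.6, 3.8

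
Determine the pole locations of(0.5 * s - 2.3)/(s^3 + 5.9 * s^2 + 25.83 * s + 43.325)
Set denominator = 0: s^3 + 5.9*s^2 + 25.83*s + 43.325 = (s + 2.5)(s^2 + 3.4*s + 17.33) = 0 → Poles: -1.7 + 3.8j, -1.7 - 3.8j, -2.5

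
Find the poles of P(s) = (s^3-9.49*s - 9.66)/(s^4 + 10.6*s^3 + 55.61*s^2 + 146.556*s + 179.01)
Set denominator = 0: s^4 + 10.6*s^3 + 55.61*s^2 + 146.556*s + 179.01 = (s^2 + 5.2*s + 17)(s^2 + 5.4*s + 10.53) = 0 → Poles: -2.6 + 3.2j, -2.6 - 3.2j, -2.7 + 1.8j, -2.7 - 1.8j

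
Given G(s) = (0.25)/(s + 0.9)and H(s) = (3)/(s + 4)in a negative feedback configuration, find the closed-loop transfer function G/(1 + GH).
Closed-loop T = G/(1+GH).
Numerator: G_num * H_den = 0.25*s + 1.
Denominator: G_den * H_den + G_num * H_num = (s^2 + 4.9*s + 3.6) + (0.75) = s^2 + 4.9*s + 4.35.
T(s) = (0.25*s + 1)/(s^2 + 4.9*s + 4.35)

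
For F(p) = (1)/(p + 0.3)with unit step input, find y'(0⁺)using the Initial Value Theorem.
IVT: y'(0⁺) = lim_{p→∞} p²·Y(p) = lim_{p→∞} p·F(p).
deg(num) = 0, deg(den) = 1, relative degree = 1, so p·F(p) → (leading num)/(leading den) = 1/1 = 1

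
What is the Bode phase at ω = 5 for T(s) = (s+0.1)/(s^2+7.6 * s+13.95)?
Substitute s = j*5: T(j5) = 0.120615 - 0.0377051j.
∠T(j5) = atan2(Im, Re) = atan2(-0.0377051, 0.120615) = -17.36°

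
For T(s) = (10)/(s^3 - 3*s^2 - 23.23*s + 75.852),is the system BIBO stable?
Denominator: s^3 - 3*s^2 - 23.23*s + 75.852 = (s - 3.6)(s - 4.3)(s + 4.9). Poles: -4.9, 3.6, 4.3. All Re(p)<0: No (unstable)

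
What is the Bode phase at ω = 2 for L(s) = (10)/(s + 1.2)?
Substitute s = j*2: L(j2) = 2.20588 - 3.67647j.
∠L(j2) = atan2(Im, Re) = atan2(-3.67647, 2.20588) = -59.04°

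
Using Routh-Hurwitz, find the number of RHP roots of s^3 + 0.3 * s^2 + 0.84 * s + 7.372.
Routh array:
s^3: [1, 0.84]; s^2: [0.3, 7.372]; s^1: [-23.7333]; s^0: [7.372]
First column: [1, 0.3, -23.7333, 7.372]. Sign changes = RHP roots = 2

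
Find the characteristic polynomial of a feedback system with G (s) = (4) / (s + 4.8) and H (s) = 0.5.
Characteristic poly = G_den * H_den + G_num * H_num = (s + 4.8) + (2) = s + 6.8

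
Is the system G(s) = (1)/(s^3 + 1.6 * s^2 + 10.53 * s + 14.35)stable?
Denominator: s^3 + 1.6*s^2 + 10.53*s + 14.35 = (s + 1.4)(s^2 + 0.2*s + 10.25). Poles: -0.1 + 3.2j, -0.1 - 3.2j, -1.4. All Re(p)<0: Yes (stable)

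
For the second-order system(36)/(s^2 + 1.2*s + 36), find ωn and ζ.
Standard form: ωn²/(s²+2ζωn·s+ωn²).
const=36=ωn² → ωn=6, s coeff=1.2=2ζωn → ζ=0.1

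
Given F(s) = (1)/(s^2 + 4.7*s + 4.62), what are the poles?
Set denominator = 0: s^2 + 4.7*s + 4.62 = (s + 3.3)(s + 1.4) = 0 → Poles: -1.4, -3.3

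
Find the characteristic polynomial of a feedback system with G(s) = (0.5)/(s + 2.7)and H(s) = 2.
Characteristic poly = G_den * H_den + G_num * H_num = (s + 2.7) + (1) = s + 3.7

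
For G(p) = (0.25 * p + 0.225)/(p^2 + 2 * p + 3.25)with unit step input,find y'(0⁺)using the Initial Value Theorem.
IVT: y'(0⁺) = lim_{p→∞} p²·Y(p) = lim_{p→∞} p·G(p).
deg(num) = 1, deg(den) = 2, relative degree = 1, so p·G(p) → (leading num)/(leading den) = 0.25/1 = 0.25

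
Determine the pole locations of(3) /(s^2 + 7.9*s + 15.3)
Set denominator = 0: s^2 + 7.9*s + 15.3 = (s + 4.5)(s + 3.4) = 0 → Poles: -3.4, -4.5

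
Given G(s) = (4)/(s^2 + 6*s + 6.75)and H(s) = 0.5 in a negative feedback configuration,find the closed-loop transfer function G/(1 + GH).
Closed-loop T = G/(1+GH).
Numerator: G_num * H_den = 4.
Denominator: G_den * H_den + G_num * H_num = (s^2 + 6*s + 6.75) + (2) = s^2 + 6*s + 8.75.
T(s) = (4)/(s^2 + 6*s + 8.75)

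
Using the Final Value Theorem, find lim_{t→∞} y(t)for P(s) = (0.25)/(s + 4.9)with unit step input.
FVT: lim_{t→∞} y(t) = lim_{s→0} s*Y(s) where Y(s) = P(s)/s.
= lim_{s→0} P(s) = P(0) = num(0)/den(0) = 0.25/4.9 = 0.05102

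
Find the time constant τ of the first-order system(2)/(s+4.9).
First-order system: τ = -1/pole. Pole = -4.9. τ = -1/(-4.9) = 0.2041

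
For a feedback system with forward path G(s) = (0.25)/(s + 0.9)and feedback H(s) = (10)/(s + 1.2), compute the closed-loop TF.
Closed-loop T = G/(1+GH).
Numerator: G_num * H_den = 0.25*s + 0.3.
Denominator: G_den * H_den + G_num * H_num = (s^2 + 2.1*s + 1.08) + (2.5) = s^2 + 2.1*s + 3.58.
T(s) = (0.25*s + 0.3)/(s^2 + 2.1*s + 3.58)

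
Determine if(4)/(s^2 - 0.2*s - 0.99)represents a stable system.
Denominator: s^2 - 0.2*s - 0.99 = (s - 1.1)(s + 0.9). Poles: -0.9, 1.1. All Re(p)<0: No (unstable)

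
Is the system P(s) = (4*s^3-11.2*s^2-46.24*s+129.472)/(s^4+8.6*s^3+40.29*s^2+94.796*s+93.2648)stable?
Denominator: s^4 + 8.6*s^3 + 40.29*s^2 + 94.796*s + 93.2648 = (s^2 + 4.2*s + 15.97)(s^2 + 4.4*s + 5.84). Poles: -2.1 + 3.4j, -2.1 - 3.4j, -2.2 + 1j, -2.2 - 1j. All Re(p)<0: Yes (stable)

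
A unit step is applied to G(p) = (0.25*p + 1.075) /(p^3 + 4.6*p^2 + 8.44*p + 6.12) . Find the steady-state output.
FVT: lim_{t→∞} y(t) = lim_{p→0} p*Y(p) where Y(p) = G(p)/p.
= lim_{p→0} G(p) = G(0) = num(0)/den(0) = 1.075/6.12 = 0.1757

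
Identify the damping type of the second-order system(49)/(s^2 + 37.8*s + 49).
Standard form: ωn²/(s²+2ζωn·s+ωn²) gives ωn=7, ζ=2.7.
Overdamped (ζ = 2.7 > 1)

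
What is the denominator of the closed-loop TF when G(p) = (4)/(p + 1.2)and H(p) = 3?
Characteristic poly = G_den * H_den + G_num * H_num = (p + 1.2) + (12) = p + 13.2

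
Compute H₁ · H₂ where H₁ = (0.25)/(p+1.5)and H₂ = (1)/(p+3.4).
Series: H = H₁ · H₂ = (n₁·n₂)/(d₁·d₂).
Num: n₁·n₂ = 0.25. Den: d₁·d₂ = p^2 + 4.9*p + 5.1.
H(p) = (0.25)/(p^2 + 4.9*p + 5.1)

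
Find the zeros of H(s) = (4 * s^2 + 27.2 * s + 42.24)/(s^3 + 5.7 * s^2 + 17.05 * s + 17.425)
Set numerator = 0: 4*s^2 + 27.2*s + 42.24 = 4*(s + 2.4)(s + 4.4) = 0 → Zeros: -2.4, -4.4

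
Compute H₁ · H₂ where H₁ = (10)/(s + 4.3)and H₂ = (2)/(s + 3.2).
Series: H = H₁ · H₂ = (n₁·n₂)/(d₁·d₂).
Num: n₁·n₂ = 20. Den: d₁·d₂ = s^2 + 7.5*s + 13.76.
H(s) = (20)/(s^2 + 7.5*s + 13.76)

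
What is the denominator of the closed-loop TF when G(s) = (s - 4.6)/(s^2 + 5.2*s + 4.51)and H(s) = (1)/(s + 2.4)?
Characteristic poly = G_den * H_den + G_num * H_num = (s^3 + 7.6*s^2 + 16.99*s + 10.824) + (s - 4.6) = s^3 + 7.6*s^2 + 17.99*s + 6.224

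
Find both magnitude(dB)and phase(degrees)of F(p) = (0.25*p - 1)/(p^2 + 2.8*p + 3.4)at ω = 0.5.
Substitute p = j*0.5: F(j0.5) = -0.250368 + 0.150957j.
|F| = 20*log₁₀(sqrt(Re²+Im²)) = -10.68 dB.
∠F = atan2(Im, Re) = 148.91°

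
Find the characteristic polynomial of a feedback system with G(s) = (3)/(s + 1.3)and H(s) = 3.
Characteristic poly = G_den * H_den + G_num * H_num = (s + 1.3) + (9) = s + 10.3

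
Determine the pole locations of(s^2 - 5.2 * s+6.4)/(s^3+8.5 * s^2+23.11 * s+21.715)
Set denominator = 0: s^3 + 8.5*s^2 + 23.11*s + 21.715 = (s + 4.3)(s^2 + 4.2*s + 5.05) = 0 → Poles: -2.1 + 0.8j, -2.1 - 0.8j, -4.3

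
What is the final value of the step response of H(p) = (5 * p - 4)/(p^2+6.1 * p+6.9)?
FVT: lim_{t→∞} y(t) = lim_{p→0} p*Y(p) where Y(p) = H(p)/p.
= lim_{p→0} H(p) = H(0) = num(0)/den(0) = -4/6.9 = -0.5797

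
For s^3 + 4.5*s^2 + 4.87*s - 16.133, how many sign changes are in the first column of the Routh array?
Routh array:
s^3: [1, 4.87]; s^2: [4.5, -16.133]; s^1: [8.45511]; s^0: [-16.133]
First column: [1, 4.5, 8.45511, -16.133]. Sign changes = 1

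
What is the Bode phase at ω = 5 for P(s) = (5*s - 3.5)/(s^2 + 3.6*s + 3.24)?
Substitute s = j*5: P(j5) = 0.659764 - 0.603137j.
∠P(j5) = atan2(Im, Re) = atan2(-0.603137, 0.659764) = -42.43°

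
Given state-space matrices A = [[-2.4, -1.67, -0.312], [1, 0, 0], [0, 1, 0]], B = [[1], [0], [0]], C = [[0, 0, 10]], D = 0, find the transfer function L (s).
L(s) = C(sI - A)⁻¹B + D.
Characteristic polynomial det(sI - A) = s^3 + 2.4*s^2 + 1.67*s + 0.312.
Numerator from C·adj(sI-A)·B + D·det(sI-A) = 10.
L(s) = (10)/(s^3 + 2.4*s^2 + 1.67*s + 0.312)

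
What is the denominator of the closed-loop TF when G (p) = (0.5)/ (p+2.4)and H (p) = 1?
Characteristic poly = G_den * H_den + G_num * H_num = (p + 2.4) + (0.5) = p + 2.9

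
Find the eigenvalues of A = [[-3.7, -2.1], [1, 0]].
Eigenvalues solve det(λI - A) = 0.
Characteristic polynomial: λ^2 + 3.7*λ + 2.1 = 0.
Factor: (λ + 0.7)(λ + 3) = 0.
Roots: -0.7, -3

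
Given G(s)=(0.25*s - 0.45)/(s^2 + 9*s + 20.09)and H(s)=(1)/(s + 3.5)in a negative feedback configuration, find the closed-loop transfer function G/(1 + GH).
Closed-loop T = G/(1+GH).
Numerator: G_num * H_den = 0.25*s^2 + 0.425*s - 1.575.
Denominator: G_den * H_den + G_num * H_num = (s^3 + 12.5*s^2 + 51.59*s + 70.315) + (0.25*s - 0.45) = s^3 + 12.5*s^2 + 51.84*s + 69.865.
T(s) = (0.25*s^2 + 0.425*s - 1.575)/(s^3 + 12.5*s^2 + 51.84*s + 69.865)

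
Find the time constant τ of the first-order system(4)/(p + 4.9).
First-order system: τ = -1/pole. Pole = -4.9. τ = -1/(-4.9) = 0.2041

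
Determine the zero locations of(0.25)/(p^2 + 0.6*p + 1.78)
Numerator is a nonzero constant (0.25) → Zeros: none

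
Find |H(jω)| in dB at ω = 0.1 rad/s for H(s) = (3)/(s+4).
Substitute s = j*0.1: H(j0.1) = 0.749532 - 0.0187383j.
|H(j0.1)| = sqrt(Re² + Im²) = 0.7498.
20*log₁₀(0.7498) = -2.50 dB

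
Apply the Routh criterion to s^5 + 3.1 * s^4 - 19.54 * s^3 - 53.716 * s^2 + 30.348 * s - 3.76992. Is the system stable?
Routh array:
s^5: [1, -19.54, 30.348]; s^4: [3.1, -53.716, -3.76992]; s^3: [-2.21226, 31.5641]; s^2: [-9.48575, -3.76992]; s^1: [32.4433]; s^0: [-3.76992]
First column: [1, 3.1, -2.21226, -9.48575, 32.4433, -3.76992]. Sign changes = 3.
No, unstable (3 RHP root(s))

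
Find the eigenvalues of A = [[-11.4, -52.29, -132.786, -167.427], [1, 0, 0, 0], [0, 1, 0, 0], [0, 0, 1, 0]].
Eigenvalues solve det(λI - A) = 0.
Characteristic polynomial: λ^4 + 11.4*λ^3 + 52.29*λ^2 + 132.786*λ + 167.427 = 0.
Factor: (λ + 4.5)(λ + 3.9)(λ^2 + 3*λ + 9.54) = 0.
Roots: -1.5 + 2.7j, -1.5 - 2.7j, -3.9, -4.5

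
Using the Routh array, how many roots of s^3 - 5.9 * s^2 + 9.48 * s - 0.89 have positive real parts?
Routh array:
s^3: [1, 9.48]; s^2: [-5.9, -0.89]; s^1: [9.32915]; s^0: [-0.89]
First column: [1, -5.9, 9.32915, -0.89]. Sign changes = RHP roots = 3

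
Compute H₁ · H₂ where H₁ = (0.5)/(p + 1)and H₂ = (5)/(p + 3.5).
Series: H = H₁ · H₂ = (n₁·n₂)/(d₁·d₂).
Num: n₁·n₂ = 2.5. Den: d₁·d₂ = p^2 + 4.5*p + 3.5.
H(p) = (2.5)/(p^2 + 4.5*p + 3.5)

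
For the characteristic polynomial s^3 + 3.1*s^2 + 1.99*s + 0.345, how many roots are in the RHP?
s^3 + 3.1*s^2 + 1.99*s + 0.345 = (s + 2.3)(s + 0.3)(s + 0.5). Poles: -0.3, -0.5, -2.3. RHP poles (Re>0): 0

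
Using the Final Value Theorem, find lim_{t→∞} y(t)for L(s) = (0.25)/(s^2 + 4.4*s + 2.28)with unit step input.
FVT: lim_{t→∞} y(t) = lim_{s→0} s*Y(s) where Y(s) = L(s)/s.
= lim_{s→0} L(s) = L(0) = num(0)/den(0) = 0.25/2.28 = 0.1096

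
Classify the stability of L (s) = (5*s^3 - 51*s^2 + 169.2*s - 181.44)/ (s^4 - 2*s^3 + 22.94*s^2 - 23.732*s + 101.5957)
Denominator: s^4 - 2*s^3 + 22.94*s^2 - 23.732*s + 101.5957 = (s^2 - 0.8*s + 15.37)(s^2 - 1.2*s + 6.61). Poles: 0.4 + 3.9j, 0.4 - 3.9j, 0.6 + 2.5j, 0.6 - 2.5j. Unstable (4 pole(s) in RHP)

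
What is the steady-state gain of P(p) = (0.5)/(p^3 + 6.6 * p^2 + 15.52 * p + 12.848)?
DC gain = P(0) = num(0)/den(0) = 0.5/12.848 = 0.03892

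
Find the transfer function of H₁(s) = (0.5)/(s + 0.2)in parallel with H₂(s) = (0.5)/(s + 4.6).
Parallel: H = H₁ + H₂ = (n₁·d₂ + n₂·d₁)/(d₁·d₂).
n₁·d₂ = 0.5*s + 2.3. n₂·d₁ = 0.5*s + 0.1. Sum = s + 2.4. d₁·d₂ = s^2 + 4.8*s + 0.92.
H(s) = (s + 2.4)/(s^2 + 4.8*s + 0.92)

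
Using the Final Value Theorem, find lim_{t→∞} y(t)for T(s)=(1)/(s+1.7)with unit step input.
FVT: lim_{t→∞} y(t) = lim_{s→0} s*Y(s) where Y(s) = T(s)/s.
= lim_{s→0} T(s) = T(0) = num(0)/den(0) = 1/1.7 = 0.5882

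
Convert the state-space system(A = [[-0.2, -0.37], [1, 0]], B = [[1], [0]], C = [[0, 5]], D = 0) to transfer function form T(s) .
T(s) = C(sI - A)⁻¹B + D.
Characteristic polynomial det(sI - A) = s^2 + 0.2*s + 0.37.
Numerator from C·adj(sI-A)·B + D·det(sI-A) = 5.
T(s) = (5)/(s^2 + 0.2*s + 0.37)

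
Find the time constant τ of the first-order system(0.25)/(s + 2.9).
First-order system: τ = -1/pole. Pole = -2.9. τ = -1/(-2.9) = 0.3448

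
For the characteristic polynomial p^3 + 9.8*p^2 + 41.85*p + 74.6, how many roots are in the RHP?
p^3 + 9.8*p^2 + 41.85*p + 74.6 = (p + 4)(p^2 + 5.8*p + 18.65). Poles: -2.9 + 3.2j, -2.9 - 3.2j, -4. RHP poles (Re>0): 0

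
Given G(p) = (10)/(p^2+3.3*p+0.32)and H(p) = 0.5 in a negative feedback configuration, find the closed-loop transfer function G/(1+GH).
Closed-loop T = G/(1+GH).
Numerator: G_num * H_den = 10.
Denominator: G_den * H_den + G_num * H_num = (p^2 + 3.3*p + 0.32) + (5) = p^2 + 3.3*p + 5.32.
T(p) = (10)/(p^2 + 3.3*p + 5.32)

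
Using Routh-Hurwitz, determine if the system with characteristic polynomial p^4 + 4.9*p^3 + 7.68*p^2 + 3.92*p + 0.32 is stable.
Routh array:
p^4: [1, 7.68, 0.32]; p^3: [4.9, 3.92]; p^2: [6.88, 0.32]; p^1: [3.69209]; p^0: [0.32]
First column: [1, 4.9, 6.88, 3.69209, 0.32]. Sign changes = 0.
Yes, stable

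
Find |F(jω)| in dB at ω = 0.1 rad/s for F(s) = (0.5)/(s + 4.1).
Substitute s = j*0.1: F(j0.1) = 0.121879 - 0.00297265j.
|F(j0.1)| = sqrt(Re² + Im²) = 0.1219.
20*log₁₀(0.1219) = -18.28 dB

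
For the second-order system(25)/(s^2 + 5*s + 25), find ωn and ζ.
Standard form: ωn²/(s²+2ζωn·s+ωn²).
const=25=ωn² → ωn=5, s coeff=5=2ζωn → ζ=0.5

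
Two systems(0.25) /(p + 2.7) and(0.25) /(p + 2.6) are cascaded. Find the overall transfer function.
Series: H = H₁ · H₂ = (n₁·n₂)/(d₁·d₂).
Num: n₁·n₂ = 0.0625. Den: d₁·d₂ = p^2 + 5.3*p + 7.02.
H(p) = (0.0625)/(p^2 + 5.3*p + 7.02)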